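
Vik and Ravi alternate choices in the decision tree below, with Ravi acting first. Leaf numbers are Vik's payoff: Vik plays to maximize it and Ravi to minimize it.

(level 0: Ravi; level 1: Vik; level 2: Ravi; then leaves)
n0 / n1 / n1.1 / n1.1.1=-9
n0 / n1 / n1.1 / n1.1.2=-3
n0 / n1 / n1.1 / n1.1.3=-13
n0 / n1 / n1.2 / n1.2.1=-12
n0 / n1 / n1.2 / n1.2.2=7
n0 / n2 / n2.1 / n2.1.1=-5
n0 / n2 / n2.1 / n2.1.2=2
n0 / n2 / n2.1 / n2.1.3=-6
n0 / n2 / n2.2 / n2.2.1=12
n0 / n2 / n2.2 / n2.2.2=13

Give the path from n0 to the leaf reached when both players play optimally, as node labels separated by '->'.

n0 -> n1 -> n1.2 -> n1.2.1

n1.1 (Ravi): min(-9, -3, -13) = -13
n1.2 (Ravi): min(-12, 7) = -12
n1 (Vik): max(-13, -12) = -12
n2.1 (Ravi): min(-5, 2, -6) = -6
n2.2 (Ravi): min(12, 13) = 12
n2 (Vik): max(-6, 12) = 12
n0 (Ravi): min(-12, 12) = -12
At n0, Ravi picks n1 (lowest: -12).
At n1, Vik picks n1.2 (highest: -12).
At n1.2, Ravi picks n1.2.1 (lowest: -12).
Terminal value -12.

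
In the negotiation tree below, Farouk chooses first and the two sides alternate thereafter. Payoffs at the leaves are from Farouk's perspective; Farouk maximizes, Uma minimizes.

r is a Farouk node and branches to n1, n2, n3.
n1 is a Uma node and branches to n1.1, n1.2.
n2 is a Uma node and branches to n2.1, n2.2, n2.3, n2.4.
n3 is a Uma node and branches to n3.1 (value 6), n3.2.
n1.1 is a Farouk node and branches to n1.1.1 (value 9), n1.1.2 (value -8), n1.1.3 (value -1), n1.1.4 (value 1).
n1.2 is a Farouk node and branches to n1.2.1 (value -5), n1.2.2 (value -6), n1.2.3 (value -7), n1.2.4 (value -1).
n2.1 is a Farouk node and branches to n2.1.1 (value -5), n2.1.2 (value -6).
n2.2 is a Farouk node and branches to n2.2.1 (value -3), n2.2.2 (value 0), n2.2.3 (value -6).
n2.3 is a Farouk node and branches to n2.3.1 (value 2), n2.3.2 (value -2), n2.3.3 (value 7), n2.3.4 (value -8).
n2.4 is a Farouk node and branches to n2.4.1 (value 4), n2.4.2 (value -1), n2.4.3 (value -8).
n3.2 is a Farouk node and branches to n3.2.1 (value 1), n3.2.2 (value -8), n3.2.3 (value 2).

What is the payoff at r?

2

n1.1 (Farouk): max(9, -8, -1, 1) = 9
n1.2 (Farouk): max(-5, -6, -7, -1) = -1
n1 (Uma): min(9, -1) = -1
n2.1 (Farouk): max(-5, -6) = -5
n2.2 (Farouk): max(-3, 0, -6) = 0
n2.3 (Farouk): max(2, -2, 7, -8) = 7
n2.4 (Farouk): max(4, -1, -8) = 4
n2 (Uma): min(-5, 0, 7, 4) = -5
n3.2 (Farouk): max(1, -8, 2) = 2
n3 (Uma): min(6, 2) = 2
r (Farouk): max(-1, -5, 2) = 2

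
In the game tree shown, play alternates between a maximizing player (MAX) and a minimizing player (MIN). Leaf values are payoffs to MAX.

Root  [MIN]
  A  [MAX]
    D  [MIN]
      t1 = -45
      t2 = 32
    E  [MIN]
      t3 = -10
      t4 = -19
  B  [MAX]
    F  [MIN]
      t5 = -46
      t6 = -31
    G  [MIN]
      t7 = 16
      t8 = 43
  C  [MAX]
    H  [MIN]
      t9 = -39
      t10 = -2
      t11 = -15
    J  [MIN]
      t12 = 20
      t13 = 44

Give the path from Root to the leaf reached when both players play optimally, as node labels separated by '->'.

Root -> A -> E -> t4

D (MIN): min(-45, 32) = -45
E (MIN): min(-10, -19) = -19
A (MAX): max(-45, -19) = -19
F (MIN): min(-46, -31) = -46
G (MIN): min(16, 43) = 16
B (MAX): max(-46, 16) = 16
H (MIN): min(-39, -2, -15) = -39
J (MIN): min(20, 44) = 20
C (MAX): max(-39, 20) = 20
Root (MIN): min(-19, 16, 20) = -19
At Root, MIN picks A (lowest: -19).
At A, MAX picks E (highest: -19).
At E, MIN picks t4 (lowest: -19).
Terminal value -19.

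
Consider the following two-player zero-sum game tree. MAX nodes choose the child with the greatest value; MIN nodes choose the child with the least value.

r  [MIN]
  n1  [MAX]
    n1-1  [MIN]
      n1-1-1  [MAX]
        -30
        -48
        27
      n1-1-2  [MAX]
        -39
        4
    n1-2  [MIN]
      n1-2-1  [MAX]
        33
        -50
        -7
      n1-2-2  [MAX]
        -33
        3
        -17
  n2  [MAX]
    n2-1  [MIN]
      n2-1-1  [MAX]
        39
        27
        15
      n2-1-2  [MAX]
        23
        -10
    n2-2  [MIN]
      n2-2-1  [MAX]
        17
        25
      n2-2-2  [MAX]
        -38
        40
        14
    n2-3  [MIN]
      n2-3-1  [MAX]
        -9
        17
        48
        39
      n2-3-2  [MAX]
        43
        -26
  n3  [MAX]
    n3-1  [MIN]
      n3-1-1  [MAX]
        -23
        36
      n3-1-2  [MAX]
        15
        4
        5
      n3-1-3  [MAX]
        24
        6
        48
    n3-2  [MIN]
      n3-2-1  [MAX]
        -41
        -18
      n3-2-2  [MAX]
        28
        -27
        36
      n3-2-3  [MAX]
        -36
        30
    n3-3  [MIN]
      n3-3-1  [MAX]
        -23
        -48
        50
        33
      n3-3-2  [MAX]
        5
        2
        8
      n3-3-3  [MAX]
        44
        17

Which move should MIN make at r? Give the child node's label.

n1

n1-1-1 (MAX): max(-30, -48, 27) = 27
n1-1-2 (MAX): max(-39, 4) = 4
n1-1 (MIN): min(27, 4) = 4
n1-2-1 (MAX): max(33, -50, -7) = 33
n1-2-2 (MAX): max(-33, 3, -17) = 3
n1-2 (MIN): min(33, 3) = 3
n1 (MAX): max(4, 3) = 4
n2-1-1 (MAX): max(39, 27, 15) = 39
n2-1-2 (MAX): max(23, -10) = 23
n2-1 (MIN): min(39, 23) = 23
n2-2-1 (MAX): max(17, 25) = 25
n2-2-2 (MAX): max(-38, 40, 14) = 40
n2-2 (MIN): min(25, 40) = 25
n2-3-1 (MAX): max(-9, 17, 48, 39) = 48
n2-3-2 (MAX): max(43, -26) = 43
n2-3 (MIN): min(48, 43) = 43
n2 (MAX): max(23, 25, 43) = 43
n3-1-1 (MAX): max(-23, 36) = 36
n3-1-2 (MAX): max(15, 4, 5) = 15
n3-1-3 (MAX): max(24, 6, 48) = 48
n3-1 (MIN): min(36, 15, 48) = 15
n3-2-1 (MAX): max(-41, -18) = -18
n3-2-2 (MAX): max(28, -27, 36) = 36
n3-2-3 (MAX): max(-36, 30) = 30
n3-2 (MIN): min(-18, 36, 30) = -18
n3-3-1 (MAX): max(-23, -48, 50, 33) = 50
n3-3-2 (MAX): max(5, 2, 8) = 8
n3-3-3 (MAX): max(44, 17) = 44
n3-3 (MIN): min(50, 8, 44) = 8
n3 (MAX): max(15, -18, 8) = 15
r (MIN): min(4, 43, 15) = 4
MIN at r wants the lowest of {n1=4, n2=43, n3=15}, so chooses n1.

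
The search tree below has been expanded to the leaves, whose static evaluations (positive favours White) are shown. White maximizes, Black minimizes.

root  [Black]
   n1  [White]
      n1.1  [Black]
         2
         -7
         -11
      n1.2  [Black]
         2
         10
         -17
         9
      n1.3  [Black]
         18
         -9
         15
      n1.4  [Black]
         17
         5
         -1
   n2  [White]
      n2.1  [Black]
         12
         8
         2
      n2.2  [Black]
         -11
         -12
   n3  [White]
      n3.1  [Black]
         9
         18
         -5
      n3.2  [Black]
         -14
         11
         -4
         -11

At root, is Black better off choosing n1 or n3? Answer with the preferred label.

n3

n1.1 (Black): min(2, -7, -11) = -11
n1.2 (Black): min(2, 10, -17, 9) = -17
n1.3 (Black): min(18, -9, 15) = -9
n1.4 (Black): min(17, 5, -1) = -1
n1 (White): max(-11, -17, -9, -1) = -1
n3.1 (Black): min(9, 18, -5) = -5
n3.2 (Black): min(-14, 11, -4, -11) = -14
n3 (White): max(-5, -14) = -5
Black prefers the lower value; n1=-1, n3=-5. n3 is better since -5 < -1.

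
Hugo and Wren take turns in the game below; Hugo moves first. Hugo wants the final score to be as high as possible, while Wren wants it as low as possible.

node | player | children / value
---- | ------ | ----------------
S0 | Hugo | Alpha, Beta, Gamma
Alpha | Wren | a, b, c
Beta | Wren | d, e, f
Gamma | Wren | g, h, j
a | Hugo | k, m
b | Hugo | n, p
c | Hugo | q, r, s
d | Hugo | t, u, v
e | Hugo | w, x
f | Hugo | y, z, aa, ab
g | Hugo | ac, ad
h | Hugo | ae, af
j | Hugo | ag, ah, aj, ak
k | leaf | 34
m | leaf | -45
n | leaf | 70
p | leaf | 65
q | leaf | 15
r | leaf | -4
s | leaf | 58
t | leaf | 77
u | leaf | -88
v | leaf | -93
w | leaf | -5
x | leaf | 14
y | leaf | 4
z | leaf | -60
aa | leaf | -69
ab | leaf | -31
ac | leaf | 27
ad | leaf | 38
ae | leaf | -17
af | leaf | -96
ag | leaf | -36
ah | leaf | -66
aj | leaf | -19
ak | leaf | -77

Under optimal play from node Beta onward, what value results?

4

d (Hugo): max(77, -88, -93) = 77
e (Hugo): max(-5, 14) = 14
f (Hugo): max(4, -60, -69, -31) = 4
Beta (Wren): min(77, 14, 4) = 4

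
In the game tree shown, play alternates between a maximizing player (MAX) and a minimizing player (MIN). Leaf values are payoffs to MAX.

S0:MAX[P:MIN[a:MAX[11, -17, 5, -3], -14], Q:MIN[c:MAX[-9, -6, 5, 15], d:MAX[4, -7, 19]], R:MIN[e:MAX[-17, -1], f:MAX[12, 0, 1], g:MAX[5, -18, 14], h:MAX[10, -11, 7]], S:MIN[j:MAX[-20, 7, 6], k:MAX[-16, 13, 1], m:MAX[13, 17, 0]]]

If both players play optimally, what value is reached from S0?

15

a (MAX): max(11, -17, 5, -3) = 11
P (MIN): min(11, -14) = -14
c (MAX): max(-9, -6, 5, 15) = 15
d (MAX): max(4, -7, 19) = 19
Q (MIN): min(15, 19) = 15
e (MAX): max(-17, -1) = -1
f (MAX): max(12, 0, 1) = 12
g (MAX): max(5, -18, 14) = 14
h (MAX): max(10, -11, 7) = 10
R (MIN): min(-1, 12, 14, 10) = -1
j (MAX): max(-20, 7, 6) = 7
k (MAX): max(-16, 13, 1) = 13
m (MAX): max(13, 17, 0) = 17
S (MIN): min(7, 13, 17) = 7
S0 (MAX): max(-14, 15, -1, 7) = 15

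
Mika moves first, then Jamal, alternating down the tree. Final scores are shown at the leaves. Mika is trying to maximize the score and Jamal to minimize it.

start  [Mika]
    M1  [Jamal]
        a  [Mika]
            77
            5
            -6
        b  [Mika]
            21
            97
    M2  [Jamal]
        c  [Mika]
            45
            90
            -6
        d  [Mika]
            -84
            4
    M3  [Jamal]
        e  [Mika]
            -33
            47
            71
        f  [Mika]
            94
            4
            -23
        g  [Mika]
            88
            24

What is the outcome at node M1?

a (Mika): max(77, 5, -6) = 77
b (Mika): max(21, 97) = 97
M1 (Jamal): min(77, 97) = 77

77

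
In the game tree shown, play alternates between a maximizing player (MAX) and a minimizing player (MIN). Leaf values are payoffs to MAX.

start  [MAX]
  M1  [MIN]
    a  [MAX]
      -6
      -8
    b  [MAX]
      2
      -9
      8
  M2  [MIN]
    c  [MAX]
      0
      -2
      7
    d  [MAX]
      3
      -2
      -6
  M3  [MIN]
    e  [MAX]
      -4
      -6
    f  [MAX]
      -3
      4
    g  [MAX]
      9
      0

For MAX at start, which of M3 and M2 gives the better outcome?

e (MAX): max(-4, -6) = -4
f (MAX): max(-3, 4) = 4
g (MAX): max(9, 0) = 9
M3 (MIN): min(-4, 4, 9) = -4
c (MAX): max(0, -2, 7) = 7
d (MAX): max(3, -2, -6) = 3
M2 (MIN): min(7, 3) = 3
MAX prefers the higher value; M3=-4, M2=3. M2 is better since 3 > -4.

M2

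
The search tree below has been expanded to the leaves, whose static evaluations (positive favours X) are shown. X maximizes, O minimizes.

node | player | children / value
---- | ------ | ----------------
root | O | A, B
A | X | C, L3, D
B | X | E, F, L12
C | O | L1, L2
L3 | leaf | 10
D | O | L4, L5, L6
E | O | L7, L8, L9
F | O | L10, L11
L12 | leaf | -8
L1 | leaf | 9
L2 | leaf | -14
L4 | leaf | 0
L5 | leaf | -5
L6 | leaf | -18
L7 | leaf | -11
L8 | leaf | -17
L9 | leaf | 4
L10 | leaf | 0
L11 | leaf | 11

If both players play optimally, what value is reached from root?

0

C (O): min(9, -14) = -14
D (O): min(0, -5, -18) = -18
A (X): max(-14, 10, -18) = 10
E (O): min(-11, -17, 4) = -17
F (O): min(0, 11) = 0
B (X): max(-17, 0, -8) = 0
root (O): min(10, 0) = 0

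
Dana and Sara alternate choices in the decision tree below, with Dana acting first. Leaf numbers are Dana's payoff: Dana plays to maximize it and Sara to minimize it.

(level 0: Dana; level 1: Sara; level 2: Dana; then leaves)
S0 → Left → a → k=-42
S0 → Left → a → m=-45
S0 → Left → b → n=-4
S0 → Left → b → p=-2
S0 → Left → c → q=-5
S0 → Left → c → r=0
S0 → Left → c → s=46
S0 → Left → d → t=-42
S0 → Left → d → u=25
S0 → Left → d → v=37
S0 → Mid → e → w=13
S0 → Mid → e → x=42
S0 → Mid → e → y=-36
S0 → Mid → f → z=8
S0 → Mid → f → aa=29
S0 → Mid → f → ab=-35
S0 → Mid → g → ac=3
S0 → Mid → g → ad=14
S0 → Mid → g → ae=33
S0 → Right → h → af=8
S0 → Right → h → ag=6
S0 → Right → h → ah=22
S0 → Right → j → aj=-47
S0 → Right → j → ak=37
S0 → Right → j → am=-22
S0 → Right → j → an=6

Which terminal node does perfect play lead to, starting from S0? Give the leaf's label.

aa

a (Dana): max(-42, -45) = -42
b (Dana): max(-4, -2) = -2
c (Dana): max(-5, 0, 46) = 46
d (Dana): max(-42, 25, 37) = 37
Left (Sara): min(-42, -2, 46, 37) = -42
e (Dana): max(13, 42, -36) = 42
f (Dana): max(8, 29, -35) = 29
g (Dana): max(3, 14, 33) = 33
Mid (Sara): min(42, 29, 33) = 29
h (Dana): max(8, 6, 22) = 22
j (Dana): max(-47, 37, -22, 6) = 37
Right (Sara): min(22, 37) = 22
S0 (Dana): max(-42, 29, 22) = 29
At S0, Dana picks Mid (highest: 29).
At Mid, Sara picks f (lowest: 29).
At f, Dana picks aa (highest: 29).
Terminal value 29.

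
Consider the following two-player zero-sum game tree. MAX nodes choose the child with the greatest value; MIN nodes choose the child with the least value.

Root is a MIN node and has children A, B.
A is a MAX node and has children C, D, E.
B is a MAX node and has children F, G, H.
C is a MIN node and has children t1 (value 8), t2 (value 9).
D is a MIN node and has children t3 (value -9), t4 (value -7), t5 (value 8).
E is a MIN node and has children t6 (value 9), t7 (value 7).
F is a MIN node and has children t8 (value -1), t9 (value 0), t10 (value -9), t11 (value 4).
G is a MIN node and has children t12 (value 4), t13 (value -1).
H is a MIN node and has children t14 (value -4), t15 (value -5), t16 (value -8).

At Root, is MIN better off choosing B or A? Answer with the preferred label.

B

F (MIN): min(-1, 0, -9, 4) = -9
G (MIN): min(4, -1) = -1
H (MIN): min(-4, -5, -8) = -8
B (MAX): max(-9, -1, -8) = -1
C (MIN): min(8, 9) = 8
D (MIN): min(-9, -7, 8) = -9
E (MIN): min(9, 7) = 7
A (MAX): max(8, -9, 7) = 8
MIN prefers the lower value; B=-1, A=8. B is better since -1 < 8.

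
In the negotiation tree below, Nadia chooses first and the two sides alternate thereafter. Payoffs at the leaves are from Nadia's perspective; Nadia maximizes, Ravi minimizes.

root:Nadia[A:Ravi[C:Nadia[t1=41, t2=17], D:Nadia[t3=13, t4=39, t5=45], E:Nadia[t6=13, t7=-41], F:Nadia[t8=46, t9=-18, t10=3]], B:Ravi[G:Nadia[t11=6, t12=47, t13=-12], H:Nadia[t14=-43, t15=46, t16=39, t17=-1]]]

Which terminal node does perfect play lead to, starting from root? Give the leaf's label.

t15

C (Nadia): max(41, 17) = 41
D (Nadia): max(13, 39, 45) = 45
E (Nadia): max(13, -41) = 13
F (Nadia): max(46, -18, 3) = 46
A (Ravi): min(41, 45, 13, 46) = 13
G (Nadia): max(6, 47, -12) = 47
H (Nadia): max(-43, 46, 39, -1) = 46
B (Ravi): min(47, 46) = 46
root (Nadia): max(13, 46) = 46
At root, Nadia picks B (highest: 46).
At B, Ravi picks H (lowest: 46).
At H, Nadia picks t15 (highest: 46).
Terminal value 46.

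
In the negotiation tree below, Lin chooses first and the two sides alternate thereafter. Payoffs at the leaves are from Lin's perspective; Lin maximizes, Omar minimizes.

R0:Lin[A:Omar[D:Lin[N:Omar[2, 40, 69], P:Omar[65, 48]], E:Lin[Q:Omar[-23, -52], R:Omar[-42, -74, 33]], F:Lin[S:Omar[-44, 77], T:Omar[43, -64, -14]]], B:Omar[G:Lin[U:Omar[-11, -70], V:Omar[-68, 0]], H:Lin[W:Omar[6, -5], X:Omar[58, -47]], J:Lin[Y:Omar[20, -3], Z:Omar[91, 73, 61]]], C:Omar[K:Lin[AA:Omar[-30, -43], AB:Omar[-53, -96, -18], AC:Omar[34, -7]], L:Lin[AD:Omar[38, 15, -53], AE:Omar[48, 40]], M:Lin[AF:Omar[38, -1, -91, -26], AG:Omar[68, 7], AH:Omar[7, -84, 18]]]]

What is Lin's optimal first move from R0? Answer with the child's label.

C

N (Omar): min(2, 40, 69) = 2
P (Omar): min(65, 48) = 48
D (Lin): max(2, 48) = 48
Q (Omar): min(-23, -52) = -52
R (Omar): min(-42, -74, 33) = -74
E (Lin): max(-52, -74) = -52
S (Omar): min(-44, 77) = -44
T (Omar): min(43, -64, -14) = -64
F (Lin): max(-44, -64) = -44
A (Omar): min(48, -52, -44) = -52
U (Omar): min(-11, -70) = -70
V (Omar): min(-68, 0) = -68
G (Lin): max(-70, -68) = -68
W (Omar): min(6, -5) = -5
X (Omar): min(58, -47) = -47
H (Lin): max(-5, -47) = -5
Y (Omar): min(20, -3) = -3
Z (Omar): min(91, 73, 61) = 61
J (Lin): max(-3, 61) = 61
B (Omar): min(-68, -5, 61) = -68
AA (Omar): min(-30, -43) = -43
AB (Omar): min(-53, -96, -18) = -96
AC (Omar): min(34, -7) = -7
K (Lin): max(-43, -96, -7) = -7
AD (Omar): min(38, 15, -53) = -53
AE (Omar): min(48, 40) = 40
L (Lin): max(-53, 40) = 40
AF (Omar): min(38, -1, -91, -26) = -91
AG (Omar): min(68, 7) = 7
AH (Omar): min(7, -84, 18) = -84
M (Lin): max(-91, 7, -84) = 7
C (Omar): min(-7, 40, 7) = -7
R0 (Lin): max(-52, -68, -7) = -7
Lin at R0 wants the highest of {A=-52, B=-68, C=-7}, so chooses C.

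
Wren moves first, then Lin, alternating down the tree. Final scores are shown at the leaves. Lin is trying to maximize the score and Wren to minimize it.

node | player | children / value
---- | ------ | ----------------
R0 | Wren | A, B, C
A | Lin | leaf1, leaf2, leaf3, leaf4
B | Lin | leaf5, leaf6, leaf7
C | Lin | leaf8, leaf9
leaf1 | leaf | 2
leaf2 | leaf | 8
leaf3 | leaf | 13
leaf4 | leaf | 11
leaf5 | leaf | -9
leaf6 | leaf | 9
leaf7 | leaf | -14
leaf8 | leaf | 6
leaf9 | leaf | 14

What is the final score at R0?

9

A (Lin): max(2, 8, 13, 11) = 13
B (Lin): max(-9, 9, -14) = 9
C (Lin): max(6, 14) = 14
R0 (Wren): min(13, 9, 14) = 9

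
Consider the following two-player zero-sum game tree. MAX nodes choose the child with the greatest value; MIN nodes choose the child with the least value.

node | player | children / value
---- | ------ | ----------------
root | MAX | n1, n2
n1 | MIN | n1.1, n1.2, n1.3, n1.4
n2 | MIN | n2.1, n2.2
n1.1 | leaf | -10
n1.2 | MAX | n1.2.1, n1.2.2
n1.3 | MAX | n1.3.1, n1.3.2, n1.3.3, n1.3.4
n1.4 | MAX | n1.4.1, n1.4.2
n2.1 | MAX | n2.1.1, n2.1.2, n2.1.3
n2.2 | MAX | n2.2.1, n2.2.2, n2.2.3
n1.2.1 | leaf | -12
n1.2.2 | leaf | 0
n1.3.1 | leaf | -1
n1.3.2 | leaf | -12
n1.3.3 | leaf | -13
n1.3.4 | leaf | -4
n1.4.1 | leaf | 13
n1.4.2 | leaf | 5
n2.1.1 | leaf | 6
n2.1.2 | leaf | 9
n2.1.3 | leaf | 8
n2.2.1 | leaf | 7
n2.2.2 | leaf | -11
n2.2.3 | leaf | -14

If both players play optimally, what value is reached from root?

7

n1.2 (MAX): max(-12, 0) = 0
n1.3 (MAX): max(-1, -12, -13, -4) = -1
n1.4 (MAX): max(13, 5) = 13
n1 (MIN): min(-10, 0, -1, 13) = -10
n2.1 (MAX): max(6, 9, 8) = 9
n2.2 (MAX): max(7, -11, -14) = 7
n2 (MIN): min(9, 7) = 7
root (MAX): max(-10, 7) = 7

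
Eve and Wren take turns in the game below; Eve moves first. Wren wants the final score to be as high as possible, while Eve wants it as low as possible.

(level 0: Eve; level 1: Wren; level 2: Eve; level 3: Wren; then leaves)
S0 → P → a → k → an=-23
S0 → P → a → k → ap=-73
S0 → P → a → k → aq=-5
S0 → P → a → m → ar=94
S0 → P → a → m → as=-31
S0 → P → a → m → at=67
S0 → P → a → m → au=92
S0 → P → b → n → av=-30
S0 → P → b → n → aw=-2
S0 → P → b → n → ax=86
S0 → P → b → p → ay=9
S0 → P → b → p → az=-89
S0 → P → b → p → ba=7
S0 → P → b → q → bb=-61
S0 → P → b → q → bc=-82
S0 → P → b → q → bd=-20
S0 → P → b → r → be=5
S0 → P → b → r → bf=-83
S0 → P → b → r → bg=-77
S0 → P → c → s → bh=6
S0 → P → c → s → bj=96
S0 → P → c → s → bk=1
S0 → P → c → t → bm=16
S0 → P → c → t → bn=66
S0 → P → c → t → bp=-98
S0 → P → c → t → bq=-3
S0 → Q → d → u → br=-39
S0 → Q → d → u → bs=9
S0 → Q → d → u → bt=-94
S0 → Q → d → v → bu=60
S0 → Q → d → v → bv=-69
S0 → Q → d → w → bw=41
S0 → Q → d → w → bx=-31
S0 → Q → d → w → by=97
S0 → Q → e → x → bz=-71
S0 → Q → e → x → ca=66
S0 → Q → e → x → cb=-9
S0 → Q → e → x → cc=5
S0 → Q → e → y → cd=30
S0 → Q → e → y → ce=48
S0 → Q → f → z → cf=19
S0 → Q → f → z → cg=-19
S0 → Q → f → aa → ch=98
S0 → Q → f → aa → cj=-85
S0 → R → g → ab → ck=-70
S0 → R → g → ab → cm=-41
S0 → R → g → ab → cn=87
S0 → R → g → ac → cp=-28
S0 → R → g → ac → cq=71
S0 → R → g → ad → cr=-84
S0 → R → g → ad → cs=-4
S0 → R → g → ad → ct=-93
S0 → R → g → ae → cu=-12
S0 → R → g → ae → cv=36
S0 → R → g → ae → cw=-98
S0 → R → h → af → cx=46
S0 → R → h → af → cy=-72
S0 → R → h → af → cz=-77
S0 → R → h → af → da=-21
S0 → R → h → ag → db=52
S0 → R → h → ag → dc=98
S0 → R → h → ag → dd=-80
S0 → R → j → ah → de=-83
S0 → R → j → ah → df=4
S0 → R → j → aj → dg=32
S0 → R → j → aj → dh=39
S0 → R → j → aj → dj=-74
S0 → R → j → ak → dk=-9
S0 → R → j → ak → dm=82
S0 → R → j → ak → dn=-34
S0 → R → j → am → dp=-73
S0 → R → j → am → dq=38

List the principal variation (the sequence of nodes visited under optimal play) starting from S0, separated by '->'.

k (Wren): max(-23, -73, -5) = -5
m (Wren): max(94, -31, 67, 92) = 94
a (Eve): min(-5, 94) = -5
n (Wren): max(-30, -2, 86) = 86
p (Wren): max(9, -89, 7) = 9
q (Wren): max(-61, -82, -20) = -20
r (Wren): max(5, -83, -77) = 5
b (Eve): min(86, 9, -20, 5) = -20
s (Wren): max(6, 96, 1) = 96
t (Wren): max(16, 66, -98, -3) = 66
c (Eve): min(96, 66) = 66
P (Wren): max(-5, -20, 66) = 66
u (Wren): max(-39, 9, -94) = 9
v (Wren): max(60, -69) = 60
w (Wren): max(41, -31, 97) = 97
d (Eve): min(9, 60, 97) = 9
x (Wren): max(-71, 66, -9, 5) = 66
y (Wren): max(30, 48) = 48
e (Eve): min(66, 48) = 48
z (Wren): max(19, -19) = 19
aa (Wren): max(98, -85) = 98
f (Eve): min(19, 98) = 19
Q (Wren): max(9, 48, 19) = 48
ab (Wren): max(-70, -41, 87) = 87
ac (Wren): max(-28, 71) = 71
ad (Wren): max(-84, -4, -93) = -4
ae (Wren): max(-12, 36, -98) = 36
g (Eve): min(87, 71, -4, 36) = -4
af (Wren): max(46, -72, -77, -21) = 46
ag (Wren): max(52, 98, -80) = 98
h (Eve): min(46, 98) = 46
ah (Wren): max(-83, 4) = 4
aj (Wren): max(32, 39, -74) = 39
ak (Wren): max(-9, 82, -34) = 82
am (Wren): max(-73, 38) = 38
j (Eve): min(4, 39, 82, 38) = 4
R (Wren): max(-4, 46, 4) = 46
S0 (Eve): min(66, 48, 46) = 46
At S0, Eve picks R (lowest: 46).
At R, Wren picks h (highest: 46).
At h, Eve picks af (lowest: 46).
At af, Wren picks cx (highest: 46).
Terminal value 46.

S0 -> R -> h -> af -> cx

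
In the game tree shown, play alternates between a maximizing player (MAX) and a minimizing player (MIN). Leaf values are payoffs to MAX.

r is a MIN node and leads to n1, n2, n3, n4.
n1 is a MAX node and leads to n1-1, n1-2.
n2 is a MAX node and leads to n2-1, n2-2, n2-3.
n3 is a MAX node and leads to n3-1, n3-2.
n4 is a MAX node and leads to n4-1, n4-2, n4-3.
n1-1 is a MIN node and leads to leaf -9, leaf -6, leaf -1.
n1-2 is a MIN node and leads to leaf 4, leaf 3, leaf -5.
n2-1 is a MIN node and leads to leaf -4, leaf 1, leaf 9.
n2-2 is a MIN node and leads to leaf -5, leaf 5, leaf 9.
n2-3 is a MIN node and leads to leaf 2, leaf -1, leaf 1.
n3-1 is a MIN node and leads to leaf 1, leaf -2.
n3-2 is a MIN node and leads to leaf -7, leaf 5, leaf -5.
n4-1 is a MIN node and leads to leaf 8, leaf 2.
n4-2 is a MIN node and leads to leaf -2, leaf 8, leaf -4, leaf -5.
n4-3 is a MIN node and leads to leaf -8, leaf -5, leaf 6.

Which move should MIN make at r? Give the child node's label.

n1

n1-1 (MIN): min(-9, -6, -1) = -9
n1-2 (MIN): min(4, 3, -5) = -5
n1 (MAX): max(-9, -5) = -5
n2-1 (MIN): min(-4, 1, 9) = -4
n2-2 (MIN): min(-5, 5, 9) = -5
n2-3 (MIN): min(2, -1, 1) = -1
n2 (MAX): max(-4, -5, -1) = -1
n3-1 (MIN): min(1, -2) = -2
n3-2 (MIN): min(-7, 5, -5) = -7
n3 (MAX): max(-2, -7) = -2
n4-1 (MIN): min(8, 2) = 2
n4-2 (MIN): min(-2, 8, -4, -5) = -5
n4-3 (MIN): min(-8, -5, 6) = -8
n4 (MAX): max(2, -5, -8) = 2
r (MIN): min(-5, -1, -2, 2) = -5
MIN at r wants the lowest of {n1=-5, n2=-1, n3=-2, n4=2}, so chooses n1.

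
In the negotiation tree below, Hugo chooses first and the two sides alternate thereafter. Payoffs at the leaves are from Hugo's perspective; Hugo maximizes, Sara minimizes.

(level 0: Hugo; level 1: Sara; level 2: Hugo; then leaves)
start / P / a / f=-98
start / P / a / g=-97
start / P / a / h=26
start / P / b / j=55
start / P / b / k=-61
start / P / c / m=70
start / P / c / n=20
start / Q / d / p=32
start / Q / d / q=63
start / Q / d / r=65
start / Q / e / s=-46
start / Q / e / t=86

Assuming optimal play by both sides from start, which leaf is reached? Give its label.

r

a (Hugo): max(-98, -97, 26) = 26
b (Hugo): max(55, -61) = 55
c (Hugo): max(70, 20) = 70
P (Sara): min(26, 55, 70) = 26
d (Hugo): max(32, 63, 65) = 65
e (Hugo): max(-46, 86) = 86
Q (Sara): min(65, 86) = 65
start (Hugo): max(26, 65) = 65
At start, Hugo picks Q (highest: 65).
At Q, Sara picks d (lowest: 65).
At d, Hugo picks r (highest: 65).
Terminal value 65.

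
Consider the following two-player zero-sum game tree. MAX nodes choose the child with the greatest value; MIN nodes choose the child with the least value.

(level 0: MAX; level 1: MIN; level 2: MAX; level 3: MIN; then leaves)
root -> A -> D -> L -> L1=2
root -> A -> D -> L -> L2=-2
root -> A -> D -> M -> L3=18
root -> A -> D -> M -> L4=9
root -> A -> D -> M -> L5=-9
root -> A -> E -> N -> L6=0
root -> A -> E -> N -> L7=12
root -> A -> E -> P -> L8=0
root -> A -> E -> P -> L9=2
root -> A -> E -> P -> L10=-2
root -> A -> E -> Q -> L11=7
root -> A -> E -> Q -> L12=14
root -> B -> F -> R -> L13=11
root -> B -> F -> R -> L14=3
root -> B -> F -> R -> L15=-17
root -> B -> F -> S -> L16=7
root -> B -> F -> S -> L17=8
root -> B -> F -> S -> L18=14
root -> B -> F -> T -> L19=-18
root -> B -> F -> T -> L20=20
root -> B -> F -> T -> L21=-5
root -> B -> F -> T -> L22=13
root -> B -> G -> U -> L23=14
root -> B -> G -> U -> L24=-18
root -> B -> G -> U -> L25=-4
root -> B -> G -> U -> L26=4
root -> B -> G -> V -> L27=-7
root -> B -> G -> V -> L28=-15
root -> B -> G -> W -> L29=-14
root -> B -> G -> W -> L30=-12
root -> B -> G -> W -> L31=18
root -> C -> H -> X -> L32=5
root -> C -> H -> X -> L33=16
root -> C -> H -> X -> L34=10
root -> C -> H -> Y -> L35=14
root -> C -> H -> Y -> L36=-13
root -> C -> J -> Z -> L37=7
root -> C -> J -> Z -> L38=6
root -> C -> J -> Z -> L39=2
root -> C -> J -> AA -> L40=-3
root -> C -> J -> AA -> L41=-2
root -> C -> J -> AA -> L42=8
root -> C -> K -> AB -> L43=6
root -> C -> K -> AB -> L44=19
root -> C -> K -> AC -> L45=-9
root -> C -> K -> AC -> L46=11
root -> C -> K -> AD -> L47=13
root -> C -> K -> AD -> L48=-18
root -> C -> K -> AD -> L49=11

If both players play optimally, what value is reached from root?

2

L (MIN): min(2, -2) = -2
M (MIN): min(18, 9, -9) = -9
D (MAX): max(-2, -9) = -2
N (MIN): min(0, 12) = 0
P (MIN): min(0, 2, -2) = -2
Q (MIN): min(7, 14) = 7
E (MAX): max(0, -2, 7) = 7
A (MIN): min(-2, 7) = -2
R (MIN): min(11, 3, -17) = -17
S (MIN): min(7, 8, 14) = 7
T (MIN): min(-18, 20, -5, 13) = -18
F (MAX): max(-17, 7, -18) = 7
U (MIN): min(14, -18, -4, 4) = -18
V (MIN): min(-7, -15) = -15
W (MIN): min(-14, -12, 18) = -14
G (MAX): max(-18, -15, -14) = -14
B (MIN): min(7, -14) = -14
X (MIN): min(5, 16, 10) = 5
Y (MIN): min(14, -13) = -13
H (MAX): max(5, -13) = 5
Z (MIN): min(7, 6, 2) = 2
AA (MIN): min(-3, -2, 8) = -3
J (MAX): max(2, -3) = 2
AB (MIN): min(6, 19) = 6
AC (MIN): min(-9, 11) = -9
AD (MIN): min(13, -18, 11) = -18
K (MAX): max(6, -9, -18) = 6
C (MIN): min(5, 2, 6) = 2
root (MAX): max(-2, -14, 2) = 2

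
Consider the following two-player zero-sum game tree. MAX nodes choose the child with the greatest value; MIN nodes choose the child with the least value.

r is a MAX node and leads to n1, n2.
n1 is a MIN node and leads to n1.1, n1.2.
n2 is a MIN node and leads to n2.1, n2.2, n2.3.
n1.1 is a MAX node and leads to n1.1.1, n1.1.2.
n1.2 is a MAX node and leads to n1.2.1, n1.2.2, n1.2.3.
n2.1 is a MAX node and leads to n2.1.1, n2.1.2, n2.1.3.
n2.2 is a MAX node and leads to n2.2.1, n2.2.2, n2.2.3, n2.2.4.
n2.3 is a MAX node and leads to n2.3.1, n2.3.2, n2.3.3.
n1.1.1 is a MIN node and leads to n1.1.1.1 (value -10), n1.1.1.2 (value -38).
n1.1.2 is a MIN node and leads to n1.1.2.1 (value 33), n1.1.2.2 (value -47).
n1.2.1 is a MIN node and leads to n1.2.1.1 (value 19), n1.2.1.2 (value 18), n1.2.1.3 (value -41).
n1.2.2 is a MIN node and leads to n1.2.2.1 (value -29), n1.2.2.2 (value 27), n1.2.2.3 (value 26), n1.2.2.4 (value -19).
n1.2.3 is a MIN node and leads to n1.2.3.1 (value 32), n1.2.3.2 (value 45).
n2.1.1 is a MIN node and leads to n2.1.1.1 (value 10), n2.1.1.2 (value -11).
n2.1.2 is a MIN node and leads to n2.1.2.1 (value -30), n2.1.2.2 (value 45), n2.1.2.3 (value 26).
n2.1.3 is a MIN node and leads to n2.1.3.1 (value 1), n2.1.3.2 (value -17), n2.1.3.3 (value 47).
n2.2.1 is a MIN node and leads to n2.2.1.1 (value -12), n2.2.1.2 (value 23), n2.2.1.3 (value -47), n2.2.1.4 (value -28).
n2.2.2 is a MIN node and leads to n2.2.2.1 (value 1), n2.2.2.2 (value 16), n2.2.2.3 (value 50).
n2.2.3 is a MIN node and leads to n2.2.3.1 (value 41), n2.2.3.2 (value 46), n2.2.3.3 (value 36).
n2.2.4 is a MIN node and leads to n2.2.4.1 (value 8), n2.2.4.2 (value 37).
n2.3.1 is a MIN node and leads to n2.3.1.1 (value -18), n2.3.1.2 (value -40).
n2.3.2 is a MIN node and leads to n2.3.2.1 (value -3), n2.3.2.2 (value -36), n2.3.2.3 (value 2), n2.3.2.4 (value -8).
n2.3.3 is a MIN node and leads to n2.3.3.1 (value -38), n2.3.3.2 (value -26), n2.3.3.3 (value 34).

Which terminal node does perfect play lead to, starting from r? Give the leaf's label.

n2.3.2.2

n1.1.1 (MIN): min(-10, -38) = -38
n1.1.2 (MIN): min(33, -47) = -47
n1.1 (MAX): max(-38, -47) = -38
n1.2.1 (MIN): min(19, 18, -41) = -41
n1.2.2 (MIN): min(-29, 27, 26, -19) = -29
n1.2.3 (MIN): min(32, 45) = 32
n1.2 (MAX): max(-41, -29, 32) = 32
n1 (MIN): min(-38, 32) = -38
n2.1.1 (MIN): min(10, -11) = -11
n2.1.2 (MIN): min(-30, 45, 26) = -30
n2.1.3 (MIN): min(1, -17, 47) = -17
n2.1 (MAX): max(-11, -30, -17) = -11
n2.2.1 (MIN): min(-12, 23, -47, -28) = -47
n2.2.2 (MIN): min(1, 16, 50) = 1
n2.2.3 (MIN): min(41, 46, 36) = 36
n2.2.4 (MIN): min(8, 37) = 8
n2.2 (MAX): max(-47, 1, 36, 8) = 36
n2.3.1 (MIN): min(-18, -40) = -40
n2.3.2 (MIN): min(-3, -36, 2, -8) = -36
n2.3.3 (MIN): min(-38, -26, 34) = -38
n2.3 (MAX): max(-40, -36, -38) = -36
n2 (MIN): min(-11, 36, -36) = -36
r (MAX): max(-38, -36) = -36
At r, MAX picks n2 (highest: -36).
At n2, MIN picks n2.3 (lowest: -36).
At n2.3, MAX picks n2.3.2 (highest: -36).
At n2.3.2, MIN picks n2.3.2.2 (lowest: -36).
Terminal value -36.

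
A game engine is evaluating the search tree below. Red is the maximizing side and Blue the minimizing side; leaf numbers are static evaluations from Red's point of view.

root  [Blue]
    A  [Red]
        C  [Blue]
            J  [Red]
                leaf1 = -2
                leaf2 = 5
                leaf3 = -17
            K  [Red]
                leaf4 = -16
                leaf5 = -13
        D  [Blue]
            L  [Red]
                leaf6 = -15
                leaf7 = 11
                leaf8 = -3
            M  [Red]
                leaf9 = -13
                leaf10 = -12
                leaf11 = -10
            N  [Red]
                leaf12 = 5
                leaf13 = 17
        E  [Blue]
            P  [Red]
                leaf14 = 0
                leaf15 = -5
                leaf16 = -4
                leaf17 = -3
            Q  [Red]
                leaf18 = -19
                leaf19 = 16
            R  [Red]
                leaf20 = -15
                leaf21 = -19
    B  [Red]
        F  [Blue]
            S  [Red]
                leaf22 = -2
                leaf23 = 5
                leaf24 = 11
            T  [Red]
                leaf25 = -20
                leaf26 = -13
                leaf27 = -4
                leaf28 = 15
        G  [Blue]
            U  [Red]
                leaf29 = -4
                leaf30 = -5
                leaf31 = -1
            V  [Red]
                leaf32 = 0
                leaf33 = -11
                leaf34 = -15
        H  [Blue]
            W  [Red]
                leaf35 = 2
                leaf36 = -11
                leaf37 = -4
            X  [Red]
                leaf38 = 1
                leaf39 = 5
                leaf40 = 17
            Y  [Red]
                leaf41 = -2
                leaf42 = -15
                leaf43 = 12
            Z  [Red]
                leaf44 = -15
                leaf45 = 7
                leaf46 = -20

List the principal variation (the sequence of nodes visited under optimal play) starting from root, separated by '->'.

J (Red): max(-2, 5, -17) = 5
K (Red): max(-16, -13) = -13
C (Blue): min(5, -13) = -13
L (Red): max(-15, 11, -3) = 11
M (Red): max(-13, -12, -10) = -10
N (Red): max(5, 17) = 17
D (Blue): min(11, -10, 17) = -10
P (Red): max(0, -5, -4, -3) = 0
Q (Red): max(-19, 16) = 16
R (Red): max(-15, -19) = -15
E (Blue): min(0, 16, -15) = -15
A (Red): max(-13, -10, -15) = -10
S (Red): max(-2, 5, 11) = 11
T (Red): max(-20, -13, -4, 15) = 15
F (Blue): min(11, 15) = 11
U (Red): max(-4, -5, -1) = -1
V (Red): max(0, -11, -15) = 0
G (Blue): min(-1, 0) = -1
W (Red): max(2, -11, -4) = 2
X (Red): max(1, 5, 17) = 17
Y (Red): max(-2, -15, 12) = 12
Z (Red): max(-15, 7, -20) = 7
H (Blue): min(2, 17, 12, 7) = 2
B (Red): max(11, -1, 2) = 11
root (Blue): min(-10, 11) = -10
At root, Blue picks A (lowest: -10).
At A, Red picks D (highest: -10).
At D, Blue picks M (lowest: -10).
At M, Red picks leaf11 (highest: -10).
Terminal value -10.

root -> A -> D -> M -> leaf11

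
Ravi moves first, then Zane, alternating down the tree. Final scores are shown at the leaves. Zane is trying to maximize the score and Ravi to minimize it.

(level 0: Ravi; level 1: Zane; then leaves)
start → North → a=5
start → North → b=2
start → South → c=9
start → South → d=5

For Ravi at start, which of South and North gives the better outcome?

South (Zane): max(9, 5) = 9
North (Zane): max(5, 2) = 5
Ravi prefers the lower value; South=9, North=5. North is better since 5 < 9.

North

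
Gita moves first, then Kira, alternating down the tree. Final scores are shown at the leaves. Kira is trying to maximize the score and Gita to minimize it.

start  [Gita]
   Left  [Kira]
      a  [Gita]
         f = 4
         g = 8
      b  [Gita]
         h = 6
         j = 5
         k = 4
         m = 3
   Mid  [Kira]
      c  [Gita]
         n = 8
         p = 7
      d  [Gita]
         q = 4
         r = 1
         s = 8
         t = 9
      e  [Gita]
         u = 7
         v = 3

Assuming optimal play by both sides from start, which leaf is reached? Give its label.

f

a (Gita): min(4, 8) = 4
b (Gita): min(6, 5, 4, 3) = 3
Left (Kira): max(4, 3) = 4
c (Gita): min(8, 7) = 7
d (Gita): min(4, 1, 8, 9) = 1
e (Gita): min(7, 3) = 3
Mid (Kira): max(7, 1, 3) = 7
start (Gita): min(4, 7) = 4
At start, Gita picks Left (lowest: 4).
At Left, Kira picks a (highest: 4).
At a, Gita picks f (lowest: 4).
Terminal value 4.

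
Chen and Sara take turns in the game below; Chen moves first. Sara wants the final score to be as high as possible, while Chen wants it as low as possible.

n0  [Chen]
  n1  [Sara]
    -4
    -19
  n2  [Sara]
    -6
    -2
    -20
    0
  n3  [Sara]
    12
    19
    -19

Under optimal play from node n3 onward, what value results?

19

n3 (Sara): max(12, 19, -19) = 19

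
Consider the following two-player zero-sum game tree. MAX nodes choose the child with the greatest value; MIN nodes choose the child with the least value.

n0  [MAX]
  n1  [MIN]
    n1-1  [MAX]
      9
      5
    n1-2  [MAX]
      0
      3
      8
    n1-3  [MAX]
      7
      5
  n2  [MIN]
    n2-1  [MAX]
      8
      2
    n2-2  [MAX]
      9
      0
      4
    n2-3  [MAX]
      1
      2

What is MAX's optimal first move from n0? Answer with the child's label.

n1-1 (MAX): max(9, 5) = 9
n1-2 (MAX): max(0, 3, 8) = 8
n1-3 (MAX): max(7, 5) = 7
n1 (MIN): min(9, 8, 7) = 7
n2-1 (MAX): max(8, 2) = 8
n2-2 (MAX): max(9, 0, 4) = 9
n2-3 (MAX): max(1, 2) = 2
n2 (MIN): min(8, 9, 2) = 2
n0 (MAX): max(7, 2) = 7
MAX at n0 wants the highest of {n1=7, n2=2}, so chooses n1.

n1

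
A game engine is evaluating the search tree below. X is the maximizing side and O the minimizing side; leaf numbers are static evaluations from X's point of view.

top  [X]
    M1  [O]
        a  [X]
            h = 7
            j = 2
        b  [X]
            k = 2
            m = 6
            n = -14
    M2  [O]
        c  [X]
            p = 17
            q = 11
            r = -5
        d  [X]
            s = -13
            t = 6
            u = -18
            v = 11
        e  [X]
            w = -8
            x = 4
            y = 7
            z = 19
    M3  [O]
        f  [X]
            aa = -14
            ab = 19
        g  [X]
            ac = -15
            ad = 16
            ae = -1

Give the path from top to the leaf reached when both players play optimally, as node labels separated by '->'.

a (X): max(7, 2) = 7
b (X): max(2, 6, -14) = 6
M1 (O): min(7, 6) = 6
c (X): max(17, 11, -5) = 17
d (X): max(-13, 6, -18, 11) = 11
e (X): max(-8, 4, 7, 19) = 19
M2 (O): min(17, 11, 19) = 11
f (X): max(-14, 19) = 19
g (X): max(-15, 16, -1) = 16
M3 (O): min(19, 16) = 16
top (X): max(6, 11, 16) = 16
At top, X picks M3 (highest: 16).
At M3, O picks g (lowest: 16).
At g, X picks ad (highest: 16).
Terminal value 16.

top -> M3 -> g -> ad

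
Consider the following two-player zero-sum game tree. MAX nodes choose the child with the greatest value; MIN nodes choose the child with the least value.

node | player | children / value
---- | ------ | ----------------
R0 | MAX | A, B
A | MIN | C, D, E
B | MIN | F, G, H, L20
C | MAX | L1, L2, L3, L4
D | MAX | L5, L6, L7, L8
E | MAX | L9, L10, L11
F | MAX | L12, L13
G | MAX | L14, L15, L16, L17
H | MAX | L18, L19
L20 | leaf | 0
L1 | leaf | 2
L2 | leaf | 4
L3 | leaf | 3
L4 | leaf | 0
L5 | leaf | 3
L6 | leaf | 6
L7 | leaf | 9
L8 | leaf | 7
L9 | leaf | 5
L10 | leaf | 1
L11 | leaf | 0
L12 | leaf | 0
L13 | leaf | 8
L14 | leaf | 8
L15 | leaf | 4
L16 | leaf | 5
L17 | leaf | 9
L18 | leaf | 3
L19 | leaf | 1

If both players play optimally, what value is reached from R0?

4

C (MAX): max(2, 4, 3, 0) = 4
D (MAX): max(3, 6, 9, 7) = 9
E (MAX): max(5, 1, 0) = 5
A (MIN): min(4, 9, 5) = 4
F (MAX): max(0, 8) = 8
G (MAX): max(8, 4, 5, 9) = 9
H (MAX): max(3, 1) = 3
B (MIN): min(8, 9, 3, 0) = 0
R0 (MAX): max(4, 0) = 4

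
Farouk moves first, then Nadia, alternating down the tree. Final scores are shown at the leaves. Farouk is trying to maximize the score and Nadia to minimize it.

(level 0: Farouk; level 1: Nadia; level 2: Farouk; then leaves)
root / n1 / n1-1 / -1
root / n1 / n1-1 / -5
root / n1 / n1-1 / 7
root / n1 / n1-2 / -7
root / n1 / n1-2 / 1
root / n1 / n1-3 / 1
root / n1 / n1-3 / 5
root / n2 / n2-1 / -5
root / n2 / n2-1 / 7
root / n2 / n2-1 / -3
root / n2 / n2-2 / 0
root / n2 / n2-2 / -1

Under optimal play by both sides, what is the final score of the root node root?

1

n1-1 (Farouk): max(-1, -5, 7) = 7
n1-2 (Farouk): max(-7, 1) = 1
n1-3 (Farouk): max(1, 5) = 5
n1 (Nadia): min(7, 1, 5) = 1
n2-1 (Farouk): max(-5, 7, -3) = 7
n2-2 (Farouk): max(0, -1) = 0
n2 (Nadia): min(7, 0) = 0
root (Farouk): max(1, 0) = 1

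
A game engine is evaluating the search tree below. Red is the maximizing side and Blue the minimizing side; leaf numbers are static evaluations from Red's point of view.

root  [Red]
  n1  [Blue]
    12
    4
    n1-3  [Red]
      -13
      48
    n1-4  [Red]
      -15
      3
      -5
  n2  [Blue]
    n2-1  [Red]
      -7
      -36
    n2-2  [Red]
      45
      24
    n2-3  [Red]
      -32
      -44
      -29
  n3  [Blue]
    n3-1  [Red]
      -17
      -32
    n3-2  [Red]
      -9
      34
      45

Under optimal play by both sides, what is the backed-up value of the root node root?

3

n1-3 (Red): max(-13, 48) = 48
n1-4 (Red): max(-15, 3, -5) = 3
n1 (Blue): min(12, 4, 48, 3) = 3
n2-1 (Red): max(-7, -36) = -7
n2-2 (Red): max(45, 24) = 45
n2-3 (Red): max(-32, -44, -29) = -29
n2 (Blue): min(-7, 45, -29) = -29
n3-1 (Red): max(-17, -32) = -17
n3-2 (Red): max(-9, 34, 45) = 45
n3 (Blue): min(-17, 45) = -17
root (Red): max(3, -29, -17) = 3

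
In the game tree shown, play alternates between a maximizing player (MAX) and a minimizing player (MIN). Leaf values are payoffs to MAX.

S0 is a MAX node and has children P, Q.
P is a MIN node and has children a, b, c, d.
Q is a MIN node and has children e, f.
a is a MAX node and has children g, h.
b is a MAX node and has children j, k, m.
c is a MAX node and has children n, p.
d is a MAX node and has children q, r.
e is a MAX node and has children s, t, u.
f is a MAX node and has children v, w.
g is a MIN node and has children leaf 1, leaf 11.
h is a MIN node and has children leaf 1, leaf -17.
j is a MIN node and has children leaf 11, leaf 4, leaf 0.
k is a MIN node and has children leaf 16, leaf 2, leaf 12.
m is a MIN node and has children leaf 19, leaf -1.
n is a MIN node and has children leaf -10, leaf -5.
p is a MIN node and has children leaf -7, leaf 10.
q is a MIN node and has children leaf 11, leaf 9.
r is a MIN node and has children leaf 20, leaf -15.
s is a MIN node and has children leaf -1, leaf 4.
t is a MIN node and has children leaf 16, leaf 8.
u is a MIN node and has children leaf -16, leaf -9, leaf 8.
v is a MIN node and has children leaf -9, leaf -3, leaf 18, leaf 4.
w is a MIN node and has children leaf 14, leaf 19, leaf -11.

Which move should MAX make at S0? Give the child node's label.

g (MIN): min(1, 11) = 1
h (MIN): min(1, -17) = -17
a (MAX): max(1, -17) = 1
j (MIN): min(11, 4, 0) = 0
k (MIN): min(16, 2, 12) = 2
m (MIN): min(19, -1) = -1
b (MAX): max(0, 2, -1) = 2
n (MIN): min(-10, -5) = -10
p (MIN): min(-7, 10) = -7
c (MAX): max(-10, -7) = -7
q (MIN): min(11, 9) = 9
r (MIN): min(20, -15) = -15
d (MAX): max(9, -15) = 9
P (MIN): min(1, 2, -7, 9) = -7
s (MIN): min(-1, 4) = -1
t (MIN): min(16, 8) = 8
u (MIN): min(-16, -9, 8) = -16
e (MAX): max(-1, 8, -16) = 8
v (MIN): min(-9, -3, 18, 4) = -9
w (MIN): min(14, 19, -11) = -11
f (MAX): max(-9, -11) = -9
Q (MIN): min(8, -9) = -9
S0 (MAX): max(-7, -9) = -7
MAX at S0 wants the highest of {P=-7, Q=-9}, so chooses P.

P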